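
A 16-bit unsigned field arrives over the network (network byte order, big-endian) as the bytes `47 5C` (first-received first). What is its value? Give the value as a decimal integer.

18268

In big-endian order the high byte comes first in memory.
The bytes are already most-significant first: 0x475C.
0x475C = 18268.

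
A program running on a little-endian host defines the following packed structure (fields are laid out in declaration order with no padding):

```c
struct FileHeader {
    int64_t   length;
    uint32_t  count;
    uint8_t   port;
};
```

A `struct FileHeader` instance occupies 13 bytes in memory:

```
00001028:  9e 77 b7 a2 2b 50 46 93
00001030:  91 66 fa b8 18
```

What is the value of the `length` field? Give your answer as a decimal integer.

-7834486353420650594

`length` is the first field, at byte offset 0, occupying 8 bytes.
Bytes at offsets 0..7: 9E 77 B7 A2 2B 50 46 93.
Little-endian: lowest address holds the least-significant byte.
Reassemble most-significant byte first: 93 46 50 2B A2 B7 77 9E → 0x9346502BA2B7779E.
Top bit is set, so as a signed 64-bit value this is 0x9346502BA2B7779E − 2^64 = -7834486353420650594.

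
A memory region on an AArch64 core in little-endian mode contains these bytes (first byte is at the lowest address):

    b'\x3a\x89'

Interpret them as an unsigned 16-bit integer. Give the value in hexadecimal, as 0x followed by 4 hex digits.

In little-endian order the low byte comes first in memory.
Reassemble most-significant byte first: 89 3A → 0x893A.

0x893A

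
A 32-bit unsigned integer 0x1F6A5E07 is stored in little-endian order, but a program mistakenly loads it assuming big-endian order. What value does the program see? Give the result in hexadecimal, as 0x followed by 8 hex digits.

Stored little-endian, the bytes at ascending addresses are 07 5E 6A 1F.
Read back as big-endian, the last byte is least significant, giving 0x075E6A1F.

0x075E6A1F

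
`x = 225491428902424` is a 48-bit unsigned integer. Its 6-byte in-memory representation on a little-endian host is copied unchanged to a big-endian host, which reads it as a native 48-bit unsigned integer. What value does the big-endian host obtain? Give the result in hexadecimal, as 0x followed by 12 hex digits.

225491428902424 in 48-bit hexadecimal is 0xCD1550850618.
Stored little-endian, the bytes at ascending addresses are 18 06 85 50 15 CD.
Read back as big-endian, the last byte is least significant, giving 0x1806855015CD.

0x1806855015CD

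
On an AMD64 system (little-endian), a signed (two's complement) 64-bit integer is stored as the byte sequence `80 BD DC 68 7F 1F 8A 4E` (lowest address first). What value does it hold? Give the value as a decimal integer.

Little-endian: lowest address holds the least-significant byte.
Reassemble most-significant byte first: 4E 8A 1F 7F 68 DC BD 80 → 0x4E8A1F7F68DCBD80.
0x4E8A1F7F68DCBD80 = 5659370513825054080.

5659370513825054080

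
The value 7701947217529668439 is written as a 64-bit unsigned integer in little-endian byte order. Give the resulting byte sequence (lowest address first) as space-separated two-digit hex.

57 03 AA 0B 30 D0 E2 6A

7701947217529668439 in hexadecimal, padded to 64 bits, is 0x6AE2D0300BAA0357.
Split into bytes (most-significant first): 6A E2 D0 30 0B AA 03 57.
Little-endian: lowest address holds the least-significant byte.
So at ascending addresses the bytes are 57 03 AA 0B 30 D0 E2 6A.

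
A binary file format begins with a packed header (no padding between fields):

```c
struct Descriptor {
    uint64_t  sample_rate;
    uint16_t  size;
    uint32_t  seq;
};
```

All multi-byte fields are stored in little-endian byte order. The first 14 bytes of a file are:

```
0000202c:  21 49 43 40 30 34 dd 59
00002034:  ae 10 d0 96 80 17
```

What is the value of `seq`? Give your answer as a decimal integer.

394303184

`seq` follows `sample_rate` (8 B), `size` (2 B), so it starts at offset 8 + 2 = 10 and occupies 4 bytes.
Bytes at offsets 10..13: D0 96 80 17.
Little-endian stores the least-significant byte at the lowest address.
Reassemble most-significant byte first: 17 80 96 D0 → 0x178096D0.
0x178096D0 = 394303184.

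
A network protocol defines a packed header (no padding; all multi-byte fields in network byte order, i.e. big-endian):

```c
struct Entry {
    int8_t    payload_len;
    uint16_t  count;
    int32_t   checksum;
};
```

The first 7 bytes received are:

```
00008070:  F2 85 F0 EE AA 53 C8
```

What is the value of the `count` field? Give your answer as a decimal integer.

`count` follows `payload_len` (1 byte), so it starts at byte offset 1 and occupies 2 bytes.
Bytes at offsets 1..2: 85 F0.
Big-endian: lowest address holds the most-significant byte.
The bytes are already most-significant first: 0x85F0.
0x85F0 = 34288.

34288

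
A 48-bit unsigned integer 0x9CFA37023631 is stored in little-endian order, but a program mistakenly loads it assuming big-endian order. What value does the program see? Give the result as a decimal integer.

54108035218076

Stored little-endian, the bytes at ascending addresses are 31 36 02 37 FA 9C.
Read back as big-endian, the last byte is least significant, giving 0x31360237FA9C.
0x31360237FA9C = 54108035218076.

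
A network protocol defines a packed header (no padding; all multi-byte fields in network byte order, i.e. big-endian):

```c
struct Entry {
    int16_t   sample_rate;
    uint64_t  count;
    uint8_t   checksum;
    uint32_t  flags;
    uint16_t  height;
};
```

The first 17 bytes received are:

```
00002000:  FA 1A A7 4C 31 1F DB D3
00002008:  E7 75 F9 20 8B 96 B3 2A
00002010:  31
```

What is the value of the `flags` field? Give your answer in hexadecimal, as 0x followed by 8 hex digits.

`flags` follows `sample_rate` (2 B), `count` (8 B), `checksum` (1 B), so it starts at offset 2 + 8 + 1 = 11 and occupies 4 bytes.
Bytes at offsets 11..14: 20 8B 96 B3.
Big-endian: lowest address holds the most-significant byte.
The bytes are already most-significant first: 0x208B96B3.

0x208B96B3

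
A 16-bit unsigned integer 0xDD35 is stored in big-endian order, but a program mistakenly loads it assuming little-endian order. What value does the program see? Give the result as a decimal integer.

13789

Stored big-endian, the bytes at ascending addresses are DD 35.
Read back as little-endian, the first byte is least significant, giving 0x35DD.
0x35DD = 13789.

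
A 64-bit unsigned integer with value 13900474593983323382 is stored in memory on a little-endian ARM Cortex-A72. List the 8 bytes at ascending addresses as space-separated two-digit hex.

13900474593983323382 in hexadecimal, padded to 64 bits, is 0xC0E867FECFB7DCF6.
Split into bytes (most-significant first): C0 E8 67 FE CF B7 DC F6.
Little-endian stores the least-significant byte at the lowest address.
So at ascending addresses the bytes are F6 DC B7 CF FE 67 E8 C0.

F6 DC B7 CF FE 67 E8 C0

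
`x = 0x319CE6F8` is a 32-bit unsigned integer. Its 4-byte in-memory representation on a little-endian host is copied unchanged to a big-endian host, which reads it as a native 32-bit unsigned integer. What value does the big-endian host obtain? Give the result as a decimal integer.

4175862833

Stored little-endian, the bytes at ascending addresses are F8 E6 9C 31.
Read back as big-endian, the last byte is least significant, giving 0xF8E69C31.
0xF8E69C31 = 4175862833.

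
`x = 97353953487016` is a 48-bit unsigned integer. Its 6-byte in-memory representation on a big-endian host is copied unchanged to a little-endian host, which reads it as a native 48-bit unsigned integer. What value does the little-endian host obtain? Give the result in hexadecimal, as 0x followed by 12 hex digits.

97353953487016 in 48-bit hexadecimal is 0x588AFBD0A8A8.
Stored big-endian, the bytes at ascending addresses are 58 8A FB D0 A8 A8.
Read back as little-endian, the first byte is least significant, giving 0xA8A8D0FB8A58.

0xA8A8D0FB8A58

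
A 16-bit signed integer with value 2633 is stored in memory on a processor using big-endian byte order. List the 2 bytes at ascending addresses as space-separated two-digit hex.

2633 in hexadecimal, padded to 16 bits, is 0x0A49.
Split into bytes (most-significant first): 0A 49.
Big-endian: lowest address holds the most-significant byte.
So the memory order matches the most-significant-first order: 0A 49.

0A 49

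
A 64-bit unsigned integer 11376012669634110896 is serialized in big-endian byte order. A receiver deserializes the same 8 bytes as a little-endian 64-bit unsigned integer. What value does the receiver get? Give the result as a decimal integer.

12710814104231075741

11376012669634110896 in 64-bit hexadecimal is 0x9DDFB74015E265B0.
Stored big-endian, the bytes at ascending addresses are 9D DF B7 40 15 E2 65 B0.
Read back as little-endian, the first byte is least significant, giving 0xB065E21540B7DF9D.
0xB065E21540B7DF9D = 12710814104231075741.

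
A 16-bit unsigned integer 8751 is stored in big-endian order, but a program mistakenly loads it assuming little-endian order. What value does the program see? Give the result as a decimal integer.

8751 in 16-bit hexadecimal is 0x222F.
Stored big-endian, the bytes at ascending addresses are 22 2F.
Read back as little-endian, the first byte is least significant, giving 0x2F22.
0x2F22 = 12066.

12066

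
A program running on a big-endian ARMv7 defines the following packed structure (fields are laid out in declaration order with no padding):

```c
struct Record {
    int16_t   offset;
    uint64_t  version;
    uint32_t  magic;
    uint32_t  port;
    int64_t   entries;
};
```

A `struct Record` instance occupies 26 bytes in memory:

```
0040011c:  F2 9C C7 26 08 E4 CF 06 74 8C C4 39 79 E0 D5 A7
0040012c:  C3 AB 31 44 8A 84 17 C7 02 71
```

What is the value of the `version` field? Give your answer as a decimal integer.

14350167041481536652

`version` follows `offset` (2 bytes), so it starts at byte offset 2 and occupies 8 bytes.
Bytes at offsets 2..9: C7 26 08 E4 CF 06 74 8C.
Big-endian stores the most-significant byte at the lowest address.
The bytes are already most-significant first: 0xC72608E4CF06748C.
0xC72608E4CF06748C = 14350167041481536652.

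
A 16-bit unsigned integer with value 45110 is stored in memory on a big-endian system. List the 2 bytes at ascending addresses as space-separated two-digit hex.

45110 in hexadecimal, padded to 16 bits, is 0xB036.
Split into bytes (most-significant first): B0 36.
Big-endian stores the most-significant byte at the lowest address.
So the memory order matches the most-significant-first order: B0 36.

B0 36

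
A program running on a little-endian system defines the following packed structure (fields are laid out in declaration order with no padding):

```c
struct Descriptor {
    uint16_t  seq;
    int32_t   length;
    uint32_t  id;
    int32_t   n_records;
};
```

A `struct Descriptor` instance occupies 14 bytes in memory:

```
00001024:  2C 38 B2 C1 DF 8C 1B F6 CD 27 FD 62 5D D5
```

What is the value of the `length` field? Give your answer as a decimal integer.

-1931492942

`length` follows `seq` (2 bytes), so it starts at byte offset 2 and occupies 4 bytes.
Bytes at offsets 2..5: B2 C1 DF 8C.
Little-endian: lowest address holds the least-significant byte.
Reassemble most-significant byte first: 8C DF C1 B2 → 0x8CDFC1B2.
Top bit is set, so as a signed 32-bit value this is 0x8CDFC1B2 − 2^32 = -1931492942.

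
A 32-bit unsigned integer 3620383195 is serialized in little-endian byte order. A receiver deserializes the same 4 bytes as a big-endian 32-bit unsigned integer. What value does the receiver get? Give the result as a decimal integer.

3620383195 in 32-bit hexadecimal is 0xD7CAA9DB.
Stored little-endian, the bytes at ascending addresses are DB A9 CA D7.
Read back as big-endian, the last byte is least significant, giving 0xDBA9CAD7.
0xDBA9CAD7 = 3685337815.

3685337815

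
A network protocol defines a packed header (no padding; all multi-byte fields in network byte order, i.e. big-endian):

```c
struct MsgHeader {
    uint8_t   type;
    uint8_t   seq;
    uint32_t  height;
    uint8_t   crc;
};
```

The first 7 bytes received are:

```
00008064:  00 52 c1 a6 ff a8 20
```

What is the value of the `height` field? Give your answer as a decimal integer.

`height` follows `type` (1 B), `seq` (1 B), so it starts at offset 1 + 1 = 2 and occupies 4 bytes.
Bytes at offsets 2..5: C1 A6 FF A8.
Big-endian: lowest address holds the most-significant byte.
The bytes are already most-significant first: 0xC1A6FFA8.
0xC1A6FFA8 = 3248947112.

3248947112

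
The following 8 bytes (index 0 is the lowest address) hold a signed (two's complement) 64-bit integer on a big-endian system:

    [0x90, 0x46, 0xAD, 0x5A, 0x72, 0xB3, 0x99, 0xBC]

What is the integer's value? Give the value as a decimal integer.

-8050556679895148100

Big-endian stores the most-significant byte at the lowest address.
The bytes are already most-significant first: 0x9046AD5A72B399BC.
Top bit is set, so as a signed 64-bit value this is 0x9046AD5A72B399BC − 2^64 = -8050556679895148100.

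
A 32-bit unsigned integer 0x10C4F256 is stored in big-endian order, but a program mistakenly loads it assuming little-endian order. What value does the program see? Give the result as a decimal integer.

Stored big-endian, the bytes at ascending addresses are 10 C4 F2 56.
Read back as little-endian, the first byte is least significant, giving 0x56F2C410.
0x56F2C410 = 1458750480.

1458750480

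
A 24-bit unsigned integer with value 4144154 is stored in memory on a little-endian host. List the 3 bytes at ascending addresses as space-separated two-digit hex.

4144154 in hexadecimal, padded to 24 bits, is 0x3F3C1A.
Split into bytes (most-significant first): 3F 3C 1A.
Little-endian: lowest address holds the least-significant byte.
So at ascending addresses the bytes are 1A 3C 3F.

1A 3C 3F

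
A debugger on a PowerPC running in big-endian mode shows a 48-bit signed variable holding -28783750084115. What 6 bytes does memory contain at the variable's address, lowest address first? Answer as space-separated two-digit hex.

Two's complement of -28783750084115 in 48 bits: 28783750084115 = 0x1A2DBD32F613; invert → 0xE5D242CD09EC; add 1 → 0xE5D242CD09ED.
Split into bytes (most-significant first): E5 D2 42 CD 09 ED.
In big-endian order the high byte comes first in memory.
So the memory order matches the most-significant-first order: E5 D2 42 CD 09 ED.

E5 D2 42 CD 09 ED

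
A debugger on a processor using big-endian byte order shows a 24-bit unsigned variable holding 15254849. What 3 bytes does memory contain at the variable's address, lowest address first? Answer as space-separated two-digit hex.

E8 C5 41

15254849 in hexadecimal, padded to 24 bits, is 0xE8C541.
Split into bytes (most-significant first): E8 C5 41.
Big-endian stores the most-significant byte at the lowest address.
So the memory order matches the most-significant-first order: E8 C5 41.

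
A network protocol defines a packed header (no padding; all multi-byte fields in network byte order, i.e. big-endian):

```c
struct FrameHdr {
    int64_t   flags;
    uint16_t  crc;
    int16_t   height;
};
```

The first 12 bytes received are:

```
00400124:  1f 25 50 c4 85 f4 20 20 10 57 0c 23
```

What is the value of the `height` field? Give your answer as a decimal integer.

`height` follows `flags` (8 B), `crc` (2 B), so it starts at offset 8 + 2 = 10 and occupies 2 bytes.
Bytes at offsets 10..11: 0C 23.
In big-endian order the high byte comes first in memory.
The bytes are already most-significant first: 0x0C23.
0x0C23 = 3107.

3107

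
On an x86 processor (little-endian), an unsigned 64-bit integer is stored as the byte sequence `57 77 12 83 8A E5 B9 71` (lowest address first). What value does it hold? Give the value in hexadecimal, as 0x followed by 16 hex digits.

In little-endian order the low byte comes first in memory.
Reassemble most-significant byte first: 71 B9 E5 8A 83 12 77 57 → 0x71B9E58A83127757.

0x71B9E58A83127757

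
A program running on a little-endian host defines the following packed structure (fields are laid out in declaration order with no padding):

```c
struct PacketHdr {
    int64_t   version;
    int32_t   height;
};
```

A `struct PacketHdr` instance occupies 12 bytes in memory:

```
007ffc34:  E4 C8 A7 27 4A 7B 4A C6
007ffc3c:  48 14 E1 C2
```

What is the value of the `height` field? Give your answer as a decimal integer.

-1025436600

`height` follows `version` (8 bytes), so it starts at byte offset 8 and occupies 4 bytes.
Bytes at offsets 8..11: 48 14 E1 C2.
Little-endian stores the least-significant byte at the lowest address.
Reassemble most-significant byte first: C2 E1 14 48 → 0xC2E11448.
Top bit is set, so as a signed 32-bit value this is 0xC2E11448 − 2^32 = -1025436600.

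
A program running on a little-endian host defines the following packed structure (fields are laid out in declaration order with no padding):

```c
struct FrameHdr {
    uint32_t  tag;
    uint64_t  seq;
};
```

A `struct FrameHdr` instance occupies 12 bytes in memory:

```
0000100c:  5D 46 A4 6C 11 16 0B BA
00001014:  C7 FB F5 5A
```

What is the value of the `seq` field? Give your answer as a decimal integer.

6554421667945977361

`seq` follows `tag` (4 bytes), so it starts at byte offset 4 and occupies 8 bytes.
Bytes at offsets 4..11: 11 16 0B BA C7 FB F5 5A.
Little-endian: lowest address holds the least-significant byte.
Reassemble most-significant byte first: 5A F5 FB C7 BA 0B 16 11 → 0x5AF5FBC7BA0B1611.
0x5AF5FBC7BA0B1611 = 6554421667945977361.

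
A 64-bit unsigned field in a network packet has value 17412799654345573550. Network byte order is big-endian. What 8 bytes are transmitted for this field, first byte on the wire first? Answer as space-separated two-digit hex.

F1 A6 B1 07 56 50 04 AE

17412799654345573550 in hexadecimal, padded to 64 bits, is 0xF1A6B107565004AE.
Split into bytes (most-significant first): F1 A6 B1 07 56 50 04 AE.
Big-endian stores the most-significant byte at the lowest address.
So the memory order matches the most-significant-first order: F1 A6 B1 07 56 50 04 AE.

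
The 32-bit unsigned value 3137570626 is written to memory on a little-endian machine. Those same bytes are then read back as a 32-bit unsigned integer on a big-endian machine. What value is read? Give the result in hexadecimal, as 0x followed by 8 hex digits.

3137570626 in 32-bit hexadecimal is 0xBB038742.
Stored little-endian, the bytes at ascending addresses are 42 87 03 BB.
Read back as big-endian, the last byte is least significant, giving 0x428703BB.

0x428703BB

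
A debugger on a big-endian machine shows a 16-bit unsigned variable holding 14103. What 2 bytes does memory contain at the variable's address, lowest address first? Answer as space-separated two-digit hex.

14103 in hexadecimal, padded to 16 bits, is 0x3717.
Split into bytes (most-significant first): 37 17.
Big-endian stores the most-significant byte at the lowest address.
So the memory order matches the most-significant-first order: 37 17.

37 17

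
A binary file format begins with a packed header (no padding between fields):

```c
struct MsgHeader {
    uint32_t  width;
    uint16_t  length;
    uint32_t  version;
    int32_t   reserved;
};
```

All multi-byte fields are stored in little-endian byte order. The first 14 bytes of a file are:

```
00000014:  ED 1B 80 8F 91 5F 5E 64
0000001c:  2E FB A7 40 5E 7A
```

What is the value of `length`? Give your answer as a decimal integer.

24465

`length` follows `width` (4 bytes), so it starts at byte offset 4 and occupies 2 bytes.
Bytes at offsets 4..5: 91 5F.
Little-endian stores the least-significant byte at the lowest address.
Reassemble most-significant byte first: 5F 91 → 0x5F91.
0x5F91 = 24465.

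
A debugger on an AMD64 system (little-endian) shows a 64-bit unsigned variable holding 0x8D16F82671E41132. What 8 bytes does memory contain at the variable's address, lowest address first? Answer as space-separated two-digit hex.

32 11 E4 71 26 F8 16 8D

Split into bytes (most-significant first): 8D 16 F8 26 71 E4 11 32.
In little-endian order the low byte comes first in memory.
So at ascending addresses the bytes are 32 11 E4 71 26 F8 16 8D.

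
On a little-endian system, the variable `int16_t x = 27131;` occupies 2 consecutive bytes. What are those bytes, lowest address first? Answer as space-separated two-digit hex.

FB 69

27131 in hexadecimal, padded to 16 bits, is 0x69FB.
Split into bytes (most-significant first): 69 FB.
In little-endian order the low byte comes first in memory.
So at ascending addresses the bytes are FB 69.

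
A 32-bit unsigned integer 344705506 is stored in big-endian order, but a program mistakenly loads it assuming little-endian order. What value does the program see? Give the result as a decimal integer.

3804859156

344705506 in 32-bit hexadecimal is 0x148BC9E2.
Stored big-endian, the bytes at ascending addresses are 14 8B C9 E2.
Read back as little-endian, the first byte is least significant, giving 0xE2C98B14.
0xE2C98B14 = 3804859156.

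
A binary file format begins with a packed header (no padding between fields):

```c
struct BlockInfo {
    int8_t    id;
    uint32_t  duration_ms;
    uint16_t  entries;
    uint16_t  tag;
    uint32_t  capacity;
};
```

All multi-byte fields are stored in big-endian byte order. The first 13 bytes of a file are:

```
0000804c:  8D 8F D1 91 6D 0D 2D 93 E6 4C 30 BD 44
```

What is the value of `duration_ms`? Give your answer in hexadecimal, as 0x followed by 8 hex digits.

0x8FD1916D

`duration_ms` follows `id` (1 byte), so it starts at byte offset 1 and occupies 4 bytes.
Bytes at offsets 1..4: 8F D1 91 6D.
Big-endian stores the most-significant byte at the lowest address.
The bytes are already most-significant first: 0x8FD1916D.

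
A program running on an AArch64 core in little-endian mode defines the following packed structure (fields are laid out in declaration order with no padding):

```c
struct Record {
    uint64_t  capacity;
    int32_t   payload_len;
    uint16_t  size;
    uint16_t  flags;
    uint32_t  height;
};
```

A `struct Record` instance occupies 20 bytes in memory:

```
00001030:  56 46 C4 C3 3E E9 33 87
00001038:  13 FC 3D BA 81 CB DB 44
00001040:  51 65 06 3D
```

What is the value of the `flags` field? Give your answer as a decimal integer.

17627

`flags` follows `capacity` (8 B), `payload_len` (4 B), `size` (2 B), so it starts at offset 8 + 4 + 2 = 14 and occupies 2 bytes.
Bytes at offsets 14..15: DB 44.
Little-endian stores the least-significant byte at the lowest address.
Reassemble most-significant byte first: 44 DB → 0x44DB.
0x44DB = 17627.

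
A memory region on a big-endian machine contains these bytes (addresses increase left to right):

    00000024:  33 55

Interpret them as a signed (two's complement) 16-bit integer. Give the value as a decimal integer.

Big-endian: lowest address holds the most-significant byte.
The bytes are already most-significant first: 0x3355.
0x3355 = 13141.

13141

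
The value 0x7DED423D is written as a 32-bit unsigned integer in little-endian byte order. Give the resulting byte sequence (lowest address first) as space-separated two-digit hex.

3D 42 ED 7D

Split into bytes (most-significant first): 7D ED 42 3D.
Little-endian: lowest address holds the least-significant byte.
So at ascending addresses the bytes are 3D 42 ED 7D.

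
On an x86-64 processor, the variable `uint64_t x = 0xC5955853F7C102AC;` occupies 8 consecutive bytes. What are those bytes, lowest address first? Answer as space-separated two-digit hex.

AC 02 C1 F7 53 58 95 C5

Split into bytes (most-significant first): C5 95 58 53 F7 C1 02 AC.
Little-endian stores the least-significant byte at the lowest address.
So at ascending addresses the bytes are AC 02 C1 F7 53 58 95 C5.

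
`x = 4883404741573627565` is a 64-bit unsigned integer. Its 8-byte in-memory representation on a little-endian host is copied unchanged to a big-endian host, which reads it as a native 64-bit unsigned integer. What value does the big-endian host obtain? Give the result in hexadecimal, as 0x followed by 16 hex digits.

0xAD4EF433BD56C543

4883404741573627565 in 64-bit hexadecimal is 0x43C556BD33F44EAD.
Stored little-endian, the bytes at ascending addresses are AD 4E F4 33 BD 56 C5 43.
Read back as big-endian, the last byte is least significant, giving 0xAD4EF433BD56C543.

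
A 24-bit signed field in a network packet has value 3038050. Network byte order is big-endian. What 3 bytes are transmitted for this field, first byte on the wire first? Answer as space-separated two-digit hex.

2E 5B 62

3038050 in hexadecimal, padded to 24 bits, is 0x2E5B62.
Split into bytes (most-significant first): 2E 5B 62.
Big-endian stores the most-significant byte at the lowest address.
So the memory order matches the most-significant-first order: 2E 5B 62.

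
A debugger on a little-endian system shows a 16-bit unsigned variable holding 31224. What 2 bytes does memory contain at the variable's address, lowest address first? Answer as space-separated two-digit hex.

31224 in hexadecimal, padded to 16 bits, is 0x79F8.
Split into bytes (most-significant first): 79 F8.
In little-endian order the low byte comes first in memory.
So at ascending addresses the bytes are F8 79.

F8 79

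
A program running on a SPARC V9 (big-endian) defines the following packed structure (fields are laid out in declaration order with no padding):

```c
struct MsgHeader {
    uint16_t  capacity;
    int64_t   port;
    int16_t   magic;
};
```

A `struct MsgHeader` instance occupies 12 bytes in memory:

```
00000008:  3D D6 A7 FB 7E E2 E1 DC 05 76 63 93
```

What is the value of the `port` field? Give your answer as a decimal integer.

-6342336137304210058

`port` follows `capacity` (2 bytes), so it starts at byte offset 2 and occupies 8 bytes.
Bytes at offsets 2..9: A7 FB 7E E2 E1 DC 05 76.
Big-endian stores the most-significant byte at the lowest address.
The bytes are already most-significant first: 0xA7FB7EE2E1DC0576.
Top bit is set, so as a signed 64-bit value this is 0xA7FB7EE2E1DC0576 − 2^64 = -6342336137304210058.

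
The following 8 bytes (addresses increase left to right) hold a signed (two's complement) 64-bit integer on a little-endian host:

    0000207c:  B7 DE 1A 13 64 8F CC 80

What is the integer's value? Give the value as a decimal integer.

In little-endian order the low byte comes first in memory.
Reassemble most-significant byte first: 80 CC 8F 64 13 1A DE B7 → 0x80CC8F64131ADEB7.
Top bit is set, so as a signed 64-bit value this is 0x80CC8F64131ADEB7 − 2^64 = -9165793481625772361.

-9165793481625772361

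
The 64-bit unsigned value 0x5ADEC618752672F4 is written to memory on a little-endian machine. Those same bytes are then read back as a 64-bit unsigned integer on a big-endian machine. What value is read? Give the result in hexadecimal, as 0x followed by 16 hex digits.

0xF472267518C6DE5A

Stored little-endian, the bytes at ascending addresses are F4 72 26 75 18 C6 DE 5A.
Read back as big-endian, the last byte is least significant, giving 0xF472267518C6DE5A.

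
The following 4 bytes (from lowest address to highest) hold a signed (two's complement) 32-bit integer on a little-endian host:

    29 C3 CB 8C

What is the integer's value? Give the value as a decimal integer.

In little-endian order the low byte comes first in memory.
Reassemble most-significant byte first: 8C CB C3 29 → 0x8CCBC329.
Top bit is set, so as a signed 32-bit value this is 0x8CCBC329 − 2^32 = -1932803287.

-1932803287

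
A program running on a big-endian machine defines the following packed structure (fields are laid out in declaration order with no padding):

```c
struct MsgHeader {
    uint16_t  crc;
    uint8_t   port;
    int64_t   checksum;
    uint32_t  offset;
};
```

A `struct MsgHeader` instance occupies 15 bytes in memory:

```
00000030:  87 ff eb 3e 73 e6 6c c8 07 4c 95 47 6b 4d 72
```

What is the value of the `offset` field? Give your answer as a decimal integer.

`offset` follows `crc` (2 B), `port` (1 B), `checksum` (8 B), so it starts at offset 2 + 1 + 8 = 11 and occupies 4 bytes.
Bytes at offsets 11..14: 47 6B 4D 72.
Big-endian stores the most-significant byte at the lowest address.
The bytes are already most-significant first: 0x476B4D72.
0x476B4D72 = 1198214514.

1198214514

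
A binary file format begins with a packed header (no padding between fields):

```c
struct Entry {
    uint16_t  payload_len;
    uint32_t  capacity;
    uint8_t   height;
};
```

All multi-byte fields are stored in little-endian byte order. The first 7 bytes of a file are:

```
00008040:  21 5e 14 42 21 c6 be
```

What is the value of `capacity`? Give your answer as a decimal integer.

`capacity` follows `payload_len` (2 bytes), so it starts at byte offset 2 and occupies 4 bytes.
Bytes at offsets 2..5: 14 42 21 C6.
In little-endian order the low byte comes first in memory.
Reassemble most-significant byte first: C6 21 42 14 → 0xC6214214.
0xC6214214 = 3324068372.

3324068372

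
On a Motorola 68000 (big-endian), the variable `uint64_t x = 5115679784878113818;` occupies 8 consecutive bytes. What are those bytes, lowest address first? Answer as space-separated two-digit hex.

5115679784878113818 in hexadecimal, padded to 64 bits, is 0x46FE8BA90A4E841A.
Split into bytes (most-significant first): 46 FE 8B A9 0A 4E 84 1A.
Big-endian: lowest address holds the most-significant byte.
So the memory order matches the most-significant-first order: 46 FE 8B A9 0A 4E 84 1A.

46 FE 8B A9 0A 4E 84 1A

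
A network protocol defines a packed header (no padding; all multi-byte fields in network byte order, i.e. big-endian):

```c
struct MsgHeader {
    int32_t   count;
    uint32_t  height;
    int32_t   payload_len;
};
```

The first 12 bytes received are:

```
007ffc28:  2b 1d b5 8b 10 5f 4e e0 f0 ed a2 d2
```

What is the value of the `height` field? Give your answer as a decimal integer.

`height` follows `count` (4 bytes), so it starts at byte offset 4 and occupies 4 bytes.
Bytes at offsets 4..7: 10 5F 4E E0.
Big-endian: lowest address holds the most-significant byte.
The bytes are already most-significant first: 0x105F4EE0.
0x105F4EE0 = 274681568.

274681568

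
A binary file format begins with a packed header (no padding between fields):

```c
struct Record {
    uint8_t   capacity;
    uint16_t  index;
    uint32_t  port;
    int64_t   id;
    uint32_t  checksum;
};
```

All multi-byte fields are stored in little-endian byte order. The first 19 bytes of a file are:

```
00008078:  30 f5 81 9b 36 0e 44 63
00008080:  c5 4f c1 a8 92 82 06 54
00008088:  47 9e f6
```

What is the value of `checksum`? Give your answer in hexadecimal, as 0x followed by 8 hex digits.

0xF69E4754

`checksum` follows `capacity` (1 B), `index` (2 B), `port` (4 B), `id` (8 B), so it starts at offset 1 + 2 + 4 + 8 = 15 and occupies 4 bytes.
Bytes at offsets 15..18: 54 47 9E F6.
In little-endian order the low byte comes first in memory.
Reassemble most-significant byte first: F6 9E 47 54 → 0xF69E4754.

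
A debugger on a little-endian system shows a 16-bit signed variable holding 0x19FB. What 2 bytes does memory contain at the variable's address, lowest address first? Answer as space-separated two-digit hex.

Split into bytes (most-significant first): 19 FB.
Little-endian stores the least-significant byte at the lowest address.
So at ascending addresses the bytes are FB 19.

FB 19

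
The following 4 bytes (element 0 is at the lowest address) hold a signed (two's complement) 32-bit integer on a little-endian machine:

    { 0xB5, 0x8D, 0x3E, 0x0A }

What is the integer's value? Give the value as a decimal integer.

In little-endian order the low byte comes first in memory.
Reassemble most-significant byte first: 0A 3E 8D B5 → 0x0A3E8DB5.
0x0A3E8DB5 = 171871669.

171871669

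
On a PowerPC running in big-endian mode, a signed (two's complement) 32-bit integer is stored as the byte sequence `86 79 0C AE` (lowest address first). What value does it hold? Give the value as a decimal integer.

-2038887250

In big-endian order the high byte comes first in memory.
The bytes are already most-significant first: 0x86790CAE.
Top bit is set, so as a signed 32-bit value this is 0x86790CAE − 2^32 = -2038887250.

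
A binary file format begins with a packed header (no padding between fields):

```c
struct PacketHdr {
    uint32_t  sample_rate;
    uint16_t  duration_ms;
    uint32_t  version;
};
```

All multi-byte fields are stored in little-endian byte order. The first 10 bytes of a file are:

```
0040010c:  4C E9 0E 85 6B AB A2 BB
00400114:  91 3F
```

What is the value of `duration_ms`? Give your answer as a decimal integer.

`duration_ms` follows `sample_rate` (4 bytes), so it starts at byte offset 4 and occupies 2 bytes.
Bytes at offsets 4..5: 6B AB.
Little-endian: lowest address holds the least-significant byte.
Reassemble most-significant byte first: AB 6B → 0xAB6B.
0xAB6B = 43883.

43883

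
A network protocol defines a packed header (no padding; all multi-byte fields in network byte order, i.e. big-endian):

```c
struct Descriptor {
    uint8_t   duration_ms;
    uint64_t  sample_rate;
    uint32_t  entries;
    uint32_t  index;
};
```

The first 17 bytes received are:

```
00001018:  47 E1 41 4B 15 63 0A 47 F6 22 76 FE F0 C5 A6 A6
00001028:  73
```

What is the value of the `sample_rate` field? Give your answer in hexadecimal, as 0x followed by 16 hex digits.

0xE1414B15630A47F6

`sample_rate` follows `duration_ms` (1 byte), so it starts at byte offset 1 and occupies 8 bytes.
Bytes at offsets 1..8: E1 41 4B 15 63 0A 47 F6.
Big-endian: lowest address holds the most-significant byte.
The bytes are already most-significant first: 0xE1414B15630A47F6.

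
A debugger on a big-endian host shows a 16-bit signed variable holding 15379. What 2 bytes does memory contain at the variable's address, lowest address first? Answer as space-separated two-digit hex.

3C 13

15379 in hexadecimal, padded to 16 bits, is 0x3C13.
Split into bytes (most-significant first): 3C 13.
In big-endian order the high byte comes first in memory.
So the memory order matches the most-significant-first order: 3C 13.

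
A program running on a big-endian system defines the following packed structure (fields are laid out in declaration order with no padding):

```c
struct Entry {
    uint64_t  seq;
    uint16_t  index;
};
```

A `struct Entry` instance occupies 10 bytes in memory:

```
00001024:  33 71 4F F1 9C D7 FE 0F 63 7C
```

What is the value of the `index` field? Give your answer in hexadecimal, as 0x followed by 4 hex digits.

0x637C

`index` follows `seq` (8 bytes), so it starts at byte offset 8 and occupies 2 bytes.
Bytes at offsets 8..9: 63 7C.
In big-endian order the high byte comes first in memory.
The bytes are already most-significant first: 0x637C.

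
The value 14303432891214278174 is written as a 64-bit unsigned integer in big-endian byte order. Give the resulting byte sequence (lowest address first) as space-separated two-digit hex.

C6 80 00 6E 85 77 2E 1E

14303432891214278174 in hexadecimal, padded to 64 bits, is 0xC680006E85772E1E.
Split into bytes (most-significant first): C6 80 00 6E 85 77 2E 1E.
Big-endian stores the most-significant byte at the lowest address.
So the memory order matches the most-significant-first order: C6 80 00 6E 85 77 2E 1E.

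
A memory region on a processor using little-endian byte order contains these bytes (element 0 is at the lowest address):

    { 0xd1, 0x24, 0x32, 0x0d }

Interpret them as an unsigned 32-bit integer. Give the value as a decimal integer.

Little-endian stores the least-significant byte at the lowest address.
Reassemble most-significant byte first: 0D 32 24 D1 → 0x0D3224D1.
0x0D3224D1 = 221390033.

221390033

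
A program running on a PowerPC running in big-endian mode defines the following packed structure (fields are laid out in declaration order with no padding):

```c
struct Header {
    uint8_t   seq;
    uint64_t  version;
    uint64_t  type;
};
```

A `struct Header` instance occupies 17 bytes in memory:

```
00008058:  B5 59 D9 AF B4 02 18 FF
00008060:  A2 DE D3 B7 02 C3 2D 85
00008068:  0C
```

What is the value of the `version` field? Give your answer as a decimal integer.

6474399126985965474

`version` follows `seq` (1 byte), so it starts at byte offset 1 and occupies 8 bytes.
Bytes at offsets 1..8: 59 D9 AF B4 02 18 FF A2.
In big-endian order the high byte comes first in memory.
The bytes are already most-significant first: 0x59D9AFB40218FFA2.
0x59D9AFB40218FFA2 = 6474399126985965474.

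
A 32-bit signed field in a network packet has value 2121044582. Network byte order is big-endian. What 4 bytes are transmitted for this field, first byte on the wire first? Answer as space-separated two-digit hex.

7E 6C 92 66

2121044582 in hexadecimal, padded to 32 bits, is 0x7E6C9266.
Split into bytes (most-significant first): 7E 6C 92 66.
Big-endian: lowest address holds the most-significant byte.
So the memory order matches the most-significant-first order: 7E 6C 92 66.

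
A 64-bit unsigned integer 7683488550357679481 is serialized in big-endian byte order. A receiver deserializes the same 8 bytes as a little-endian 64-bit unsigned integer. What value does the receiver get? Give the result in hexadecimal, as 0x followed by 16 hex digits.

7683488550357679481 in 64-bit hexadecimal is 0x6AA13C20AFD9BD79.
Stored big-endian, the bytes at ascending addresses are 6A A1 3C 20 AF D9 BD 79.
Read back as little-endian, the first byte is least significant, giving 0x79BDD9AF203CA16A.

0x79BDD9AF203CA16A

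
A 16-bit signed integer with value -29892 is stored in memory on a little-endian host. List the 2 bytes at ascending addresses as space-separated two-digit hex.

Two's complement of -29892 in 16 bits: 29892 = 0x74C4; invert → 0x8B3B; add 1 → 0x8B3C.
Split into bytes (most-significant first): 8B 3C.
Little-endian: lowest address holds the least-significant byte.
So at ascending addresses the bytes are 3C 8B.

3C 8B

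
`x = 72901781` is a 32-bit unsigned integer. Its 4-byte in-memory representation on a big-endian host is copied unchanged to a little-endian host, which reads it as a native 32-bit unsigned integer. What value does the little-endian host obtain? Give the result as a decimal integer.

2506381316

72901781 in 32-bit hexadecimal is 0x04586495.
Stored big-endian, the bytes at ascending addresses are 04 58 64 95.
Read back as little-endian, the first byte is least significant, giving 0x95645804.
0x95645804 = 2506381316.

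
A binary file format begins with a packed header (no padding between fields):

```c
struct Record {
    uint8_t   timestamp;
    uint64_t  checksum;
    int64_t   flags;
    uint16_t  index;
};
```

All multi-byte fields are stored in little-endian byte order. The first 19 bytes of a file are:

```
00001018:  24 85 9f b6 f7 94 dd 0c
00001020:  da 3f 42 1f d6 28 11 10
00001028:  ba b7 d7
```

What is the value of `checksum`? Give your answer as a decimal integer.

`checksum` follows `timestamp` (1 byte), so it starts at byte offset 1 and occupies 8 bytes.
Bytes at offsets 1..8: 85 9F B6 F7 94 DD 0C DA.
Little-endian: lowest address holds the least-significant byte.
Reassemble most-significant byte first: DA 0C DD 94 F7 B6 9F 85 → 0xDA0CDD94F7B69F85.
0xDA0CDD94F7B69F85 = 15712176831869656965.

15712176831869656965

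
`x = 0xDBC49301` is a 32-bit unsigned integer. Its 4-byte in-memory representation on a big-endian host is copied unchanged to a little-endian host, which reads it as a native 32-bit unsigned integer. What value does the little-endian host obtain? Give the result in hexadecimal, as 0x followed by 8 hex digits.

Stored big-endian, the bytes at ascending addresses are DB C4 93 01.
Read back as little-endian, the first byte is least significant, giving 0x0193C4DB.

0x0193C4DB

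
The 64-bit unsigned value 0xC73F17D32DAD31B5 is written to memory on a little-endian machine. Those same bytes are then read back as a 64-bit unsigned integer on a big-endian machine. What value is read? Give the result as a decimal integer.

Stored little-endian, the bytes at ascending addresses are B5 31 AD 2D D3 17 3F C7.
Read back as big-endian, the last byte is least significant, giving 0xB531AD2DD3173FC7.
0xB531AD2DD3173FC7 = 13056407207050428359.

13056407207050428359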